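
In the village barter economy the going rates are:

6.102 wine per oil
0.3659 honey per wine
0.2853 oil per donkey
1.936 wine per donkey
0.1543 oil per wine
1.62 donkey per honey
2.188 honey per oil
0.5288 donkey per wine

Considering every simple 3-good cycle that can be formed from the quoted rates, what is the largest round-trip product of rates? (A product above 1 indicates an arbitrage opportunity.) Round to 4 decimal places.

honey→donkey→wine→honey: 1.62 × 1.936 × 0.3659 = 1.14758
oil→honey→donkey→oil: 2.188 × 1.62 × 0.2853 = 1.01126
oil→wine→donkey→oil: 6.102 × 0.5288 × 0.2853 = 0.92059
Maximum is honey→donkey→wine→honey at 1.1476; arbitrage exists.

1.1476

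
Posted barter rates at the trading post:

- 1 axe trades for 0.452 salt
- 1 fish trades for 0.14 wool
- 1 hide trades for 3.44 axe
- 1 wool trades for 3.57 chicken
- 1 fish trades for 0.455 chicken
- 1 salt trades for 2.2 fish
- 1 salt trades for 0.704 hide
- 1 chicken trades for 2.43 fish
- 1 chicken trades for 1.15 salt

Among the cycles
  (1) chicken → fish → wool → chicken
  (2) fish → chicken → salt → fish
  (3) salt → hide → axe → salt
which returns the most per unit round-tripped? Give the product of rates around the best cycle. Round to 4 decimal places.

1.2145

(1) 2.43 × 0.14 × 3.57 = 1.21451
(2) 0.455 × 1.15 × 2.2 = 1.15115
(3) 0.704 × 3.44 × 0.452 = 1.09464
Highest is cycle (1) at 1.2145 (>1, arbitrage).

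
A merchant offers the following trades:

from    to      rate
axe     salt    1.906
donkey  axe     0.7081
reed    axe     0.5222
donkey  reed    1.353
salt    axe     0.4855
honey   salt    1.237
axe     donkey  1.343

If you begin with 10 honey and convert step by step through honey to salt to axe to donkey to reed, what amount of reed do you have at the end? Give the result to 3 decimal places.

10.913

10 honey × 1.237 = 12.37 salt
12.37 salt × 0.4855 = 6.005635 axe
6.005635 axe × 1.343 = 8.065567805 donkey
8.065567805 donkey × 1.353 = 10.912713240165 reed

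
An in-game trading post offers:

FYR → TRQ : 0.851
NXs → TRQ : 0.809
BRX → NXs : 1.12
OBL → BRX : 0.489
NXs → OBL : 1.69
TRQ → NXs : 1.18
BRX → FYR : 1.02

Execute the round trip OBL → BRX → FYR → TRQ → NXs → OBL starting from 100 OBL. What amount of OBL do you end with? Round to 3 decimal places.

84.646

100 OBL × 0.489 = 48.9 BRX
48.9 BRX × 1.02 = 49.878 FYR
49.878 FYR × 0.851 = 42.446178 TRQ
42.446178 TRQ × 1.18 = 50.08649004 NXs
50.08649004 NXs × 1.69 = 84.6461681676 OBL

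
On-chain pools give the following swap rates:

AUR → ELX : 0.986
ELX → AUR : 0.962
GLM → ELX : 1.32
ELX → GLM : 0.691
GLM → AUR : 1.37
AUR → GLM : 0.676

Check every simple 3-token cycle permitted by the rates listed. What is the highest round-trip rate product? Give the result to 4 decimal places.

GLM→AUR→ELX→GLM: 1.37 × 0.986 × 0.691 = 0.93342
GLM→ELX→AUR→GLM: 1.32 × 0.962 × 0.676 = 0.85841
Maximum is GLM→AUR→ELX→GLM at 0.9334; no arbitrage — every cycle loses value.

0.9334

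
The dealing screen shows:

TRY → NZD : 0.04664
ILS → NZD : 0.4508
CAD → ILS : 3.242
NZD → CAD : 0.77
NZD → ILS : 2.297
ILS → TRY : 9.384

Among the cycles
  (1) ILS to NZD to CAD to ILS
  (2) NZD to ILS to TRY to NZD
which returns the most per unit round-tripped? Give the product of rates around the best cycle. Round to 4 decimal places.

1.1254

(1) 0.4508 × 0.77 × 3.242 = 1.12535
(2) 2.297 × 9.384 × 0.04664 = 1.00533
Highest is cycle (1) at 1.1254 (>1, arbitrage).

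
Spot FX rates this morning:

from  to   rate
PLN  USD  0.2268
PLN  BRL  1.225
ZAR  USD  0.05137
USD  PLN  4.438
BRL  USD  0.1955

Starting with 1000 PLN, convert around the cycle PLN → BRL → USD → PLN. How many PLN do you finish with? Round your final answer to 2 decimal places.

1000 PLN × 1.225 = 1225 BRL
1225 BRL × 0.1955 = 239.4875 USD
239.4875 USD × 4.438 = 1062.845525 PLN

1062.85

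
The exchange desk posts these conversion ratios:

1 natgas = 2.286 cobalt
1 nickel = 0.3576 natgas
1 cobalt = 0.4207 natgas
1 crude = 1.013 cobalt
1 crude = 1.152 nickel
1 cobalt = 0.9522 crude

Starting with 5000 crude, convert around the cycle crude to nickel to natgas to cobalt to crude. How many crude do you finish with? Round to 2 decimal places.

4483.57

5000 crude × 1.152 = 5760 nickel
5760 nickel × 0.3576 = 2059.776 natgas
2059.776 natgas × 2.286 = 4708.647936 cobalt
4708.647936 cobalt × 0.9522 = 4483.5745646592 crude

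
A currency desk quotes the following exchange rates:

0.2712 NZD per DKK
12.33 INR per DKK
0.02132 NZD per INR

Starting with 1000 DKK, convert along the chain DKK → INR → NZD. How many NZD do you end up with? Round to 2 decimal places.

262.88

1000 DKK × 12.33 = 12330 INR
12330 INR × 0.02132 = 262.8756 NZD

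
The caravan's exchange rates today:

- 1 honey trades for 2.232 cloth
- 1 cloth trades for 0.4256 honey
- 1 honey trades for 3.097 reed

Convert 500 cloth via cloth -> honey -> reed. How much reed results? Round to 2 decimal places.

659.04

500 cloth × 0.4256 = 212.8 honey
212.8 honey × 3.097 = 659.0416 reed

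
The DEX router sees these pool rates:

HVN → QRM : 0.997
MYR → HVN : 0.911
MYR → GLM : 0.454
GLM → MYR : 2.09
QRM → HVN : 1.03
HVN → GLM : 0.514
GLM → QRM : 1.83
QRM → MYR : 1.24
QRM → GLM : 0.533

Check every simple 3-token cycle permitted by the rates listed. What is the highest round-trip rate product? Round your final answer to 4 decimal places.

1.1263

MYR→HVN→QRM→MYR: 0.911 × 0.997 × 1.24 = 1.12625
GLM→QRM→MYR→GLM: 1.83 × 1.24 × 0.454 = 1.03022
GLM→MYR→HVN→GLM: 2.09 × 0.911 × 0.514 = 0.97865
GLM→QRM→HVN→GLM: 1.83 × 1.03 × 0.514 = 0.96884
Maximum is MYR→HVN→QRM→MYR at 1.1263; arbitrage exists.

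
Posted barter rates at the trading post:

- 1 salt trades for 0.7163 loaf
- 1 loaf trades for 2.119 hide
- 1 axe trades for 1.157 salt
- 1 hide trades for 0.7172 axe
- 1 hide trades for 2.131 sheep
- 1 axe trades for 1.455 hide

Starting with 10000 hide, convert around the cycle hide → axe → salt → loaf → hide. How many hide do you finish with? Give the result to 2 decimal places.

10000 hide × 0.7172 = 7172 axe
7172 axe × 1.157 = 8298.004 salt
8298.004 salt × 0.7163 = 5943.8602652 loaf
5943.8602652 loaf × 2.119 = 12595.0399019588 hide

12595.04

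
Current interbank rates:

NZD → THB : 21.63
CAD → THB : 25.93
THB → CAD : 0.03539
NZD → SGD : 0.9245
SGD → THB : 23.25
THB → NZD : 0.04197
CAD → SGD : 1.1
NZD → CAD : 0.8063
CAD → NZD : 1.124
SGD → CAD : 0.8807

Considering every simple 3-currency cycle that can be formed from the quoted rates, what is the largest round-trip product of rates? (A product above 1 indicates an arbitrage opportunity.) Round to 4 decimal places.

SGD→CAD→NZD→SGD: 0.8807 × 1.124 × 0.9245 = 0.91517
SGD→THB→CAD→SGD: 23.25 × 0.03539 × 1.1 = 0.90510
SGD→THB→NZD→SGD: 23.25 × 0.04197 × 0.9245 = 0.90213
THB→NZD→CAD→THB: 0.04197 × 0.8063 × 25.93 = 0.87748
THB→CAD→NZD→THB: 0.03539 × 1.124 × 21.63 = 0.86041
Maximum is SGD→CAD→NZD→SGD at 0.9152; no arbitrage — every cycle loses value.

0.9152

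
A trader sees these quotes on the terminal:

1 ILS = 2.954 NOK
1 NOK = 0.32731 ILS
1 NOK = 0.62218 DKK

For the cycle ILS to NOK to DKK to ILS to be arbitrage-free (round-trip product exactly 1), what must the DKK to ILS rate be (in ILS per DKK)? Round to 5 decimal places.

Known legs of the cycle: 2.954 × 0.62218 = 1.83791972
For no arbitrage the full-cycle product must be 1, so the missing rate is 1 / 1.83791972 ≈ 0.5440934.

0.54409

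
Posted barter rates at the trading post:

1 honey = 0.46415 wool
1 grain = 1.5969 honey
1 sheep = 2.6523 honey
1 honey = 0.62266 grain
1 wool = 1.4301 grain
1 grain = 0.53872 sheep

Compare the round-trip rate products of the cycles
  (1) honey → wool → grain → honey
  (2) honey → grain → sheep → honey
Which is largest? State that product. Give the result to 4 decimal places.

1.0600

(1) 0.46415 × 1.4301 × 1.5969 = 1.05999
(2) 0.62266 × 0.53872 × 2.6523 = 0.88969
Highest is cycle (1) at 1.0600 (>1, arbitrage).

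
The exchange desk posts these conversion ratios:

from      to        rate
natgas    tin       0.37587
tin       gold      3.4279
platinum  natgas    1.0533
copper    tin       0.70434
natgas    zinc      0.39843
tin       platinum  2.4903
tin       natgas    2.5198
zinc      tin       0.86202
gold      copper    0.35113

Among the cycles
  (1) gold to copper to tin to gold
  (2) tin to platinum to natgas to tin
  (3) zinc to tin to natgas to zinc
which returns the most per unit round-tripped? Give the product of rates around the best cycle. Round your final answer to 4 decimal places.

0.9859

(1) 0.35113 × 0.70434 × 3.4279 = 0.84777
(2) 2.4903 × 1.0533 × 0.37587 = 0.98592
(3) 0.86202 × 2.5198 × 0.39843 = 0.86544
Highest is cycle (2) at 0.9859 (≤1, no arbitrage).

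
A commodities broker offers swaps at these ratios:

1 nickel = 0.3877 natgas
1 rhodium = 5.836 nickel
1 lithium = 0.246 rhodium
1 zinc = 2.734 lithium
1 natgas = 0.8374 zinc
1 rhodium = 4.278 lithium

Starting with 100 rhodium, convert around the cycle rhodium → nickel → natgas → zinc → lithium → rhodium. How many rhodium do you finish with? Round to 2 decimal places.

100 rhodium × 5.836 = 583.6 nickel
583.6 nickel × 0.3877 = 226.26172 natgas
226.26172 natgas × 0.8374 = 189.471564328 zinc
189.471564328 zinc × 2.734 = 518.015256872752 lithium
518.015256872752 lithium × 0.246 = 127.431753190696992 rhodium

127.43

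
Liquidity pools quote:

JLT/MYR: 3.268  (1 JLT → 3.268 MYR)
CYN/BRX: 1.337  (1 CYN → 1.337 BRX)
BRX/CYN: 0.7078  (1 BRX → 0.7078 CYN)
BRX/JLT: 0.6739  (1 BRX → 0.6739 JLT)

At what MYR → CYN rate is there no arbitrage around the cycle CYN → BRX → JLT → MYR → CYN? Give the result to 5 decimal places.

Known legs of the cycle: 1.337 × 0.6739 × 3.268 = 2.9444820524
For no arbitrage the full-cycle product must be 1, so the missing rate is 1 / 2.9444820524 ≈ 0.3396183.

0.33962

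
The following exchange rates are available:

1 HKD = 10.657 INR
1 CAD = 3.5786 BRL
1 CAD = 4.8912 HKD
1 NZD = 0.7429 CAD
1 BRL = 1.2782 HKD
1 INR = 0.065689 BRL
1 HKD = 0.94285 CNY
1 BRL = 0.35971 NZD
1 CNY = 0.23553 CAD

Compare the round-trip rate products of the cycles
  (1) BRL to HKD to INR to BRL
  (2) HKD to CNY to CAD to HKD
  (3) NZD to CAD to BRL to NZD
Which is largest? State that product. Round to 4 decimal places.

(1) 1.2782 × 10.657 × 0.065689 = 0.89480
(2) 0.94285 × 0.23553 × 4.8912 = 1.08619
(3) 0.7429 × 3.5786 × 0.35971 = 0.95630
Highest is cycle (2) at 1.0862 (>1, arbitrage).

1.0862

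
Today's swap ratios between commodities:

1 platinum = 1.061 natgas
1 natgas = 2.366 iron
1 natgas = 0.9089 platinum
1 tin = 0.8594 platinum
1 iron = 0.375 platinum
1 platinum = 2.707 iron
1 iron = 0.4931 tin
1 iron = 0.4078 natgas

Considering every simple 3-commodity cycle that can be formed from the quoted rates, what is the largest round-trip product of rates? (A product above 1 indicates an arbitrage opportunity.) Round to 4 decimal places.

1.1471

iron→tin→platinum→iron: 0.4931 × 0.8594 × 2.707 = 1.14715
iron→natgas→platinum→iron: 0.4078 × 0.9089 × 2.707 = 1.00335
iron→platinum→natgas→iron: 0.375 × 1.061 × 2.366 = 0.94137
Maximum is iron→tin→platinum→iron at 1.1471; arbitrage exists.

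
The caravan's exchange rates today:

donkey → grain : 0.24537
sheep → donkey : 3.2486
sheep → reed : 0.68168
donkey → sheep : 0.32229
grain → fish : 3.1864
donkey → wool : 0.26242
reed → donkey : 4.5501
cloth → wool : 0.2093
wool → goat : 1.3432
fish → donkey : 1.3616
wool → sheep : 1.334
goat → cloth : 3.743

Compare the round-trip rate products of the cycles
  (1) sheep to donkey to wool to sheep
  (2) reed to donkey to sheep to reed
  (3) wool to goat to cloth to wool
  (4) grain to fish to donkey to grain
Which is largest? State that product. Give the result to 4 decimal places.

(1) 3.2486 × 0.26242 × 1.334 = 1.13723
(2) 4.5501 × 0.32229 × 0.68168 = 0.99965
(3) 1.3432 × 3.743 × 0.2093 = 1.05228
(4) 3.1864 × 1.3616 × 0.24537 = 1.06456
Highest is cycle (1) at 1.1372 (>1, arbitrage).

1.1372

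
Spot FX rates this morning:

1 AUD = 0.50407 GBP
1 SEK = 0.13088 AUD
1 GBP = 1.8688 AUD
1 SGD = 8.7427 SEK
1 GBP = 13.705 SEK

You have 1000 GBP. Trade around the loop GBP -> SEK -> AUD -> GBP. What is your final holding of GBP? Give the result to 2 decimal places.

904.16

1000 GBP × 13.705 = 13705 SEK
13705 SEK × 0.13088 = 1793.7104 AUD
1793.7104 AUD × 0.50407 = 904.155601328 GBP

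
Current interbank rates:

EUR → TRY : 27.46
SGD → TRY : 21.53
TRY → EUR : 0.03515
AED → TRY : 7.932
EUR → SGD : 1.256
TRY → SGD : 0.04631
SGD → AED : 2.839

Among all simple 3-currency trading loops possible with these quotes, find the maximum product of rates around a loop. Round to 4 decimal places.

1.0429

AED→TRY→SGD→AED: 7.932 × 0.04631 × 2.839 = 1.04285
EUR→SGD→TRY→EUR: 1.256 × 21.53 × 0.03515 = 0.95052
Maximum is AED→TRY→SGD→AED at 1.0429; arbitrage exists.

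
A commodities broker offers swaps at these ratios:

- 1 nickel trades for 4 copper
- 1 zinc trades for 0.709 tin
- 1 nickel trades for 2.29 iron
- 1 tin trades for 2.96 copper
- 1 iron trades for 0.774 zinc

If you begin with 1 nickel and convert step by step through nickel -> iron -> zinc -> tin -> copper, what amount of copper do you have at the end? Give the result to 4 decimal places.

3.7198

1 nickel × 2.29 = 2.29 iron
2.29 iron × 0.774 = 1.77246 zinc
1.77246 zinc × 0.709 = 1.25667414 tin
1.25667414 tin × 2.96 = 3.7197554544 copper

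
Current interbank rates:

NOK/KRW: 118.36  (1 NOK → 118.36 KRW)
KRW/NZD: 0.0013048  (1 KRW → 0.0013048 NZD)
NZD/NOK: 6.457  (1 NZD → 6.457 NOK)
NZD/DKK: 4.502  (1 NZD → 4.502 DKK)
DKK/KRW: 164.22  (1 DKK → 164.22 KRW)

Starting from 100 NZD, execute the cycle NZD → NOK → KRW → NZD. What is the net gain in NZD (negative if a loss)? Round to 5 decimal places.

100 NZD × 6.457 = 645.7 NOK
645.7 NOK × 118.36 = 76425.052 KRW
76425.052 KRW × 0.0013048 = 99.7194078496 NZD
Net change: 99.7194078496 − 100 = -0.2805921504 NZD

-0.28059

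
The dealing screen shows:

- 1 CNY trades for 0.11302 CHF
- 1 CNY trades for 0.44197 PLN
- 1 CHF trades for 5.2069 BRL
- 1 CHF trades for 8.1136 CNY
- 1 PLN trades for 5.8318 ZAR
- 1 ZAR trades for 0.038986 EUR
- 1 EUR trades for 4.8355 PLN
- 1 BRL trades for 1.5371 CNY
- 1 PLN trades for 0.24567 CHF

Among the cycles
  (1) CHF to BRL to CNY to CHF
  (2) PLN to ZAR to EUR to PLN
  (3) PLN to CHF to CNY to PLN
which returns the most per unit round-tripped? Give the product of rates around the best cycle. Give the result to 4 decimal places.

1.0994

(1) 5.2069 × 1.5371 × 0.11302 = 0.90456
(2) 5.8318 × 0.038986 × 4.8355 = 1.09939
(3) 0.24567 × 8.1136 × 0.44197 = 0.88096
Highest is cycle (2) at 1.0994 (>1, arbitrage).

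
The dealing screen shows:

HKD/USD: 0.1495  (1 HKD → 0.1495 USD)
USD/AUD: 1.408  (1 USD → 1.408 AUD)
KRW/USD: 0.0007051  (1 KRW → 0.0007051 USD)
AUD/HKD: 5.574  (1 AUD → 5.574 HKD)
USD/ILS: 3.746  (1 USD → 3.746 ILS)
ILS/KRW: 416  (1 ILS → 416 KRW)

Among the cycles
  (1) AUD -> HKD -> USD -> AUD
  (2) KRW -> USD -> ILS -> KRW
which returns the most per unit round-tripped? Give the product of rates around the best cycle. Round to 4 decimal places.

1.1733

(1) 5.574 × 0.1495 × 1.408 = 1.17330
(2) 0.0007051 × 3.746 × 416 = 1.09878
Highest is cycle (1) at 1.1733 (>1, arbitrage).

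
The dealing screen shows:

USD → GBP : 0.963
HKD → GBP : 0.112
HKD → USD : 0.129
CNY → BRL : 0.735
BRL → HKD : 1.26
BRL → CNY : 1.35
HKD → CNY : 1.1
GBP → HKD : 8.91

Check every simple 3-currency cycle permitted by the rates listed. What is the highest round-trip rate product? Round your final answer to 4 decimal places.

HKD→USD→GBP→HKD: 0.129 × 0.963 × 8.91 = 1.10686
BRL→HKD→CNY→BRL: 1.26 × 1.1 × 0.735 = 1.01871
Maximum is HKD→USD→GBP→HKD at 1.1069; arbitrage exists.

1.1069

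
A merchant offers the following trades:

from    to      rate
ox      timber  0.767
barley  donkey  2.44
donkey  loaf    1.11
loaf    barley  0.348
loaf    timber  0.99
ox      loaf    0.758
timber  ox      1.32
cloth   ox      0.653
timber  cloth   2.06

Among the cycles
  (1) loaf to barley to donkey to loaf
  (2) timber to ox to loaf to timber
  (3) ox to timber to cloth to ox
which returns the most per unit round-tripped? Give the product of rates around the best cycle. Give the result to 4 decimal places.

1.0318

(1) 0.348 × 2.44 × 1.11 = 0.94252
(2) 1.32 × 0.758 × 0.99 = 0.99055
(3) 0.767 × 2.06 × 0.653 = 1.03175
Highest is cycle (3) at 1.0318 (>1, arbitrage).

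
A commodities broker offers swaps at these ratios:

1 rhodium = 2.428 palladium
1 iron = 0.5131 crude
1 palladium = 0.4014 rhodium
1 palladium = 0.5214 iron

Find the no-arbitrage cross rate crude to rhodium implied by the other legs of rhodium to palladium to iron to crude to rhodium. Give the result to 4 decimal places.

Known legs of the cycle: 2.428 × 0.5214 × 0.5131 = 0.64956366552
For no arbitrage the full-cycle product must be 1, so the missing rate is 1 / 0.64956366552 ≈ 1.539495.

1.5395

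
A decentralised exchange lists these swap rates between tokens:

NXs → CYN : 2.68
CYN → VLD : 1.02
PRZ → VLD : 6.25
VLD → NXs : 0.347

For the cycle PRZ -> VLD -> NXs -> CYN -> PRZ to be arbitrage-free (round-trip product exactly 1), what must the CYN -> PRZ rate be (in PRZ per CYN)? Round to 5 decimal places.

Known legs of the cycle: 6.25 × 0.347 × 2.68 = 5.81225
For no arbitrage the full-cycle product must be 1, so the missing rate is 1 / 5.81225 ≈ 0.1720504.

0.17205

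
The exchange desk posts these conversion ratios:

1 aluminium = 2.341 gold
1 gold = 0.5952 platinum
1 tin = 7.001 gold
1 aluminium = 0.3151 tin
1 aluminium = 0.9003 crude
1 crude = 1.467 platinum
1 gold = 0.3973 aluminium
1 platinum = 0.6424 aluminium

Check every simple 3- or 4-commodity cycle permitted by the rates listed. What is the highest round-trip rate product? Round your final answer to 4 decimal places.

gold→platinum→aluminium→gold: 0.5952 × 0.6424 × 2.341 = 0.89510
gold→aluminium→tin→gold: 0.3973 × 0.3151 × 7.001 = 0.87645
platinum→aluminium→crude→platinum: 0.6424 × 0.9003 × 1.467 = 0.84844
gold→platinum→aluminium→tin→gold: 0.5952 × 0.6424 × 0.3151 × 7.001 = 0.84348
Maximum is gold→platinum→aluminium→gold at 0.8951; no arbitrage — every cycle loses value.

0.8951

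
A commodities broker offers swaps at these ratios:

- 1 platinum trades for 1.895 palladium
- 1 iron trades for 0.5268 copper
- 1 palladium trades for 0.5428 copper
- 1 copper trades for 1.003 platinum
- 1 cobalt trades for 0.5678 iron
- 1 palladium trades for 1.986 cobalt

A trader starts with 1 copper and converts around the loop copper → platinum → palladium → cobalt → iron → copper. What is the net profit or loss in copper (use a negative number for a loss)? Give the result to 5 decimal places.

1 copper × 1.003 = 1.003 platinum
1.003 platinum × 1.895 = 1.900685 palladium
1.900685 palladium × 1.986 = 3.77476041 cobalt
3.77476041 cobalt × 0.5678 = 2.143308960798 iron
2.143308960798 iron × 0.5268 = 1.1290951605483864 copper
Net change: 1.1290951605483864 − 1 = 0.1290951605483864 copper

0.12910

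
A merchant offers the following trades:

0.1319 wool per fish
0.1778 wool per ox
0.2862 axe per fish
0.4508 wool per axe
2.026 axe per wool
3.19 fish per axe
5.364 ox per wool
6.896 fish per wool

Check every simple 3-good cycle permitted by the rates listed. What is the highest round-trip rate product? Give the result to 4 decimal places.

axe→wool→fish→axe: 0.4508 × 6.896 × 0.2862 = 0.88971
axe→fish→wool→axe: 3.19 × 0.1319 × 2.026 = 0.85246
Maximum is axe→wool→fish→axe at 0.8897; no arbitrage — every cycle loses value.

0.8897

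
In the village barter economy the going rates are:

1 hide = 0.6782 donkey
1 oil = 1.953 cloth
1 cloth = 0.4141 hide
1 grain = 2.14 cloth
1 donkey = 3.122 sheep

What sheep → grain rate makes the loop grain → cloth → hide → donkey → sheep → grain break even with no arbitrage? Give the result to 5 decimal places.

Known legs of the cycle: 2.14 × 0.4141 × 0.6782 × 3.122 = 1.8763320116296
For no arbitrage the full-cycle product must be 1, so the missing rate is 1 / 1.8763320116296 ≈ 0.5329547.

0.53295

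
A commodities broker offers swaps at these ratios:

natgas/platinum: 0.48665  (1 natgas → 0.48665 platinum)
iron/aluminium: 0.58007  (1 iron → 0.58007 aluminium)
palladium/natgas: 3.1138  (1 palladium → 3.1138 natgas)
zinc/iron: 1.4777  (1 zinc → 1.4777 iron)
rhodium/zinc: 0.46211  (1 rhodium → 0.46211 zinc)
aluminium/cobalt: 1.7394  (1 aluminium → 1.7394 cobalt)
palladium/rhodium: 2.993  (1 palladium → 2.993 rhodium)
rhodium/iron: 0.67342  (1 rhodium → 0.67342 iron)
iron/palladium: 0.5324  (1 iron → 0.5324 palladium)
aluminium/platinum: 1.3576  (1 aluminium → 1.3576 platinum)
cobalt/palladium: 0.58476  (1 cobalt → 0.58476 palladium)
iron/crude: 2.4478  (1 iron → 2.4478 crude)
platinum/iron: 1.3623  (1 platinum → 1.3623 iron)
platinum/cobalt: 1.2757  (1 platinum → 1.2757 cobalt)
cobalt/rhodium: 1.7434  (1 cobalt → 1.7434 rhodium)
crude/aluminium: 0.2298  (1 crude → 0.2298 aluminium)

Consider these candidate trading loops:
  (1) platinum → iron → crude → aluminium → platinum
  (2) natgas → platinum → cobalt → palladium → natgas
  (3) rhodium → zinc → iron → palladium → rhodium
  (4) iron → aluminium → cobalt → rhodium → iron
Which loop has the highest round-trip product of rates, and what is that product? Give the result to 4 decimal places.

1.1846

(1) 1.3623 × 2.4478 × 0.2298 × 1.3576 = 1.04033
(2) 0.48665 × 1.2757 × 0.58476 × 3.1138 = 1.13040
(3) 0.46211 × 1.4777 × 0.5324 × 2.993 = 1.08812
(4) 0.58007 × 1.7394 × 1.7434 × 0.67342 = 1.18458
Highest is cycle (4) at 1.1846 (>1, arbitrage).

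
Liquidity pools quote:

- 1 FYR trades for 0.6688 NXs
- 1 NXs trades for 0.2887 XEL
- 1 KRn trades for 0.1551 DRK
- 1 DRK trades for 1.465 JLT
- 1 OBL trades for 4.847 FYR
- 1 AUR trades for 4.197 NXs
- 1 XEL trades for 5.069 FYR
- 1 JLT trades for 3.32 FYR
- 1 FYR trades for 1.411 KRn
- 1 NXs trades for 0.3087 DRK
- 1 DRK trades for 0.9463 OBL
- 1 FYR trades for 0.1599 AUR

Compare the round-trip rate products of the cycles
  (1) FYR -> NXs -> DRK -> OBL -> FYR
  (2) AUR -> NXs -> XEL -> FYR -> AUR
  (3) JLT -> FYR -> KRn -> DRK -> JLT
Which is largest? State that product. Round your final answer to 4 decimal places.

1.0644

(1) 0.6688 × 0.3087 × 0.9463 × 4.847 = 0.94697
(2) 4.197 × 0.2887 × 5.069 × 0.1599 = 0.98210
(3) 3.32 × 1.411 × 0.1551 × 1.465 = 1.06442
Highest is cycle (3) at 1.0644 (>1, arbitrage).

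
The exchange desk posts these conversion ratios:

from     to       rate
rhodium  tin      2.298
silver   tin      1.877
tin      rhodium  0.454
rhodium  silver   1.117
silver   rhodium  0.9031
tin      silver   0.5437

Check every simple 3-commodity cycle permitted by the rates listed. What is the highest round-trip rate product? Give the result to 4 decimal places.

silver→rhodium→tin→silver: 0.9031 × 2.298 × 0.5437 = 1.12835
silver→tin→rhodium→silver: 1.877 × 0.454 × 1.117 = 0.95186
Maximum is silver→rhodium→tin→silver at 1.1284; arbitrage exists.

1.1284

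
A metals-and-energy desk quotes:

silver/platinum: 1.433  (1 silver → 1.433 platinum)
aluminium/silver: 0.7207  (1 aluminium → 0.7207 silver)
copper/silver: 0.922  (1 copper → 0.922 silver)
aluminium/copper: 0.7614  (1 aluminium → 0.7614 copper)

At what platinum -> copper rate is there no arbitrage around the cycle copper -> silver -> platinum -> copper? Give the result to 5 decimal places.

0.75687

Known legs of the cycle: 0.922 × 1.433 = 1.321226
For no arbitrage the full-cycle product must be 1, so the missing rate is 1 / 1.321226 ≈ 0.7568728.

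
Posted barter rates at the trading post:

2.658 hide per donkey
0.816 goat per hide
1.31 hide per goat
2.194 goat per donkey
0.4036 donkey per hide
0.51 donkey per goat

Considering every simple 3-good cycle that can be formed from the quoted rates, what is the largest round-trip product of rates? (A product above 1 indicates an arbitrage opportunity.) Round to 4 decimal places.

donkey→goat→hide→donkey: 2.194 × 1.31 × 0.4036 = 1.16000
donkey→hide→goat→donkey: 2.658 × 0.816 × 0.51 = 1.10615
Maximum is donkey→goat→hide→donkey at 1.1600; arbitrage exists.

1.1600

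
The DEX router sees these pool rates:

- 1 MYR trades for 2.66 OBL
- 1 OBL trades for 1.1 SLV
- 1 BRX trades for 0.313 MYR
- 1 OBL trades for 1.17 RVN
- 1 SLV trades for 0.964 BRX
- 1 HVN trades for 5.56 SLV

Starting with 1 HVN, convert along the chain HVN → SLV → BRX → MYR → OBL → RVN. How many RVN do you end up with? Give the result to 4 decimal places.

1 HVN × 5.56 = 5.56 SLV
5.56 SLV × 0.964 = 5.35984 BRX
5.35984 BRX × 0.313 = 1.67762992 MYR
1.67762992 MYR × 2.66 = 4.4624955872 OBL
4.4624955872 OBL × 1.17 = 5.221119837024 RVN

5.2211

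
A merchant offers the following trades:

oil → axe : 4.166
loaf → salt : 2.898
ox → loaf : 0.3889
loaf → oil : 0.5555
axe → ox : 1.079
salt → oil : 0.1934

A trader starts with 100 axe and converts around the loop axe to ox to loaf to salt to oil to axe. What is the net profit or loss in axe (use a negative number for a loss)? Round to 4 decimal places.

100 axe × 1.079 = 107.9 ox
107.9 ox × 0.3889 = 41.96231 loaf
41.96231 loaf × 2.898 = 121.60677438 salt
121.60677438 salt × 0.1934 = 23.518750165092 oil
23.518750165092 oil × 4.166 = 97.979113187773272 axe
Net change: 97.979113187773272 − 100 = -2.020886812226728 axe

-2.0209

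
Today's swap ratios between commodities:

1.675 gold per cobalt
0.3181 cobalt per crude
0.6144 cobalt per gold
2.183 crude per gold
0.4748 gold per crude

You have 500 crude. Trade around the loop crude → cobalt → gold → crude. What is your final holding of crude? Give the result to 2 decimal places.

500 crude × 0.3181 = 159.05 cobalt
159.05 cobalt × 1.675 = 266.40875 gold
266.40875 gold × 2.183 = 581.57030125 crude

581.57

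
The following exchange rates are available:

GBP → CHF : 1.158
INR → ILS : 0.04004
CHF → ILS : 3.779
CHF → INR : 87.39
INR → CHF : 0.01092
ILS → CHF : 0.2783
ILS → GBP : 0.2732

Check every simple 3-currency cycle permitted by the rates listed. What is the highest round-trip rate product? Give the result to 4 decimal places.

GBP→CHF→ILS→GBP: 1.158 × 3.779 × 0.2732 = 1.19555
INR→ILS→CHF→INR: 0.04004 × 0.2783 × 87.39 = 0.97380
Maximum is GBP→CHF→ILS→GBP at 1.1955; arbitrage exists.

1.1955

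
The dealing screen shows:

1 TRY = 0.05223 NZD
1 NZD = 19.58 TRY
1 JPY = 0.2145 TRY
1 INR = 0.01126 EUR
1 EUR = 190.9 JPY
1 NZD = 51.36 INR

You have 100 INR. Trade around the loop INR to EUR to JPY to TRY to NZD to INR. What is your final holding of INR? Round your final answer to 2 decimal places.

100 INR × 0.01126 = 1.126 EUR
1.126 EUR × 190.9 = 214.9534 JPY
214.9534 JPY × 0.2145 = 46.1075043 TRY
46.1075043 TRY × 0.05223 = 2.408194949589 NZD
2.408194949589 NZD × 51.36 = 123.68489261089104 INR

123.68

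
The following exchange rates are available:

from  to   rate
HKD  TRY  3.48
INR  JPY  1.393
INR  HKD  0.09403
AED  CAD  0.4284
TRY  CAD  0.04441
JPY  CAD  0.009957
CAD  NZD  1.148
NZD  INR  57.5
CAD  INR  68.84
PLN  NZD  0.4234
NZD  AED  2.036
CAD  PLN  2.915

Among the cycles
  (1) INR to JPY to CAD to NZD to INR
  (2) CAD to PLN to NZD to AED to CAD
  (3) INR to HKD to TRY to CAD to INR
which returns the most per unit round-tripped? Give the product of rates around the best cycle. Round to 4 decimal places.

1.0765

(1) 1.393 × 0.009957 × 1.148 × 57.5 = 0.91557
(2) 2.915 × 0.4234 × 2.036 × 0.4284 = 1.07651
(3) 0.09403 × 3.48 × 0.04441 × 68.84 = 1.00039
Highest is cycle (2) at 1.0765 (>1, arbitrage).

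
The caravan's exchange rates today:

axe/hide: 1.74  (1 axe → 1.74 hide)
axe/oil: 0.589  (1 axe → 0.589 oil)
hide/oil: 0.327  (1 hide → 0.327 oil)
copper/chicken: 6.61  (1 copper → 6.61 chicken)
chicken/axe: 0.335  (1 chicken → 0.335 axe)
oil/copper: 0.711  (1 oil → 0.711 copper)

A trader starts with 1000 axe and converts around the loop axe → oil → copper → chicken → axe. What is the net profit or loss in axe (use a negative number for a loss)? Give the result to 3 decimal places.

1000 axe × 0.589 = 589 oil
589 oil × 0.711 = 418.779 copper
418.779 copper × 6.61 = 2768.12919 chicken
2768.12919 chicken × 0.335 = 927.32327865 axe
Net change: 927.32327865 − 1000 = -72.67672135 axe

-72.677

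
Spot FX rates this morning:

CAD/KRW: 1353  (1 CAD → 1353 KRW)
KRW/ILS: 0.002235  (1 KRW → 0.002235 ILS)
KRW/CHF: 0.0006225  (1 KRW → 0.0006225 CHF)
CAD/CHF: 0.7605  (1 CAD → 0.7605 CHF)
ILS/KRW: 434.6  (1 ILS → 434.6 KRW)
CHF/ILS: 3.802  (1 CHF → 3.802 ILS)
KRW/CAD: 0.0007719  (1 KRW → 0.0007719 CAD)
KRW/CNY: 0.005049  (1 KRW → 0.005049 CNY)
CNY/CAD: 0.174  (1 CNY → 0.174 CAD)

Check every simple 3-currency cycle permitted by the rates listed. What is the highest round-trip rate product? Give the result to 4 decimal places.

CNY→CAD→KRW→CNY: 0.174 × 1353 × 0.005049 = 1.18865
ILS→KRW→CHF→ILS: 434.6 × 0.0006225 × 3.802 = 1.02859
Maximum is CNY→CAD→KRW→CNY at 1.1886; arbitrage exists.

1.1886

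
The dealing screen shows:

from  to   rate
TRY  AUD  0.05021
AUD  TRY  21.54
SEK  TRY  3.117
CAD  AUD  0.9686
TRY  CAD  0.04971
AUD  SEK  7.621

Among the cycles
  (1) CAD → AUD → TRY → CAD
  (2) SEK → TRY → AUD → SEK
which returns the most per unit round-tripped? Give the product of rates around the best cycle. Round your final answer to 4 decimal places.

(1) 0.9686 × 21.54 × 0.04971 = 1.03713
(2) 3.117 × 0.05021 × 7.621 = 1.19272
Highest is cycle (2) at 1.1927 (>1, arbitrage).

1.1927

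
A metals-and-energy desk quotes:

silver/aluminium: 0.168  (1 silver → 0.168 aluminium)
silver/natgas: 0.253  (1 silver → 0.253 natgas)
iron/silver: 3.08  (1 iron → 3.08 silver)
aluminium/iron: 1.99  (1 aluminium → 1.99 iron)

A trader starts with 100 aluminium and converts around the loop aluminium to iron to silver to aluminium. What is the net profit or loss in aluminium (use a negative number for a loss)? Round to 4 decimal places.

2.9706

100 aluminium × 1.99 = 199 iron
199 iron × 3.08 = 612.92 silver
612.92 silver × 0.168 = 102.97056 aluminium
Net change: 102.97056 − 100 = 2.97056 aluminium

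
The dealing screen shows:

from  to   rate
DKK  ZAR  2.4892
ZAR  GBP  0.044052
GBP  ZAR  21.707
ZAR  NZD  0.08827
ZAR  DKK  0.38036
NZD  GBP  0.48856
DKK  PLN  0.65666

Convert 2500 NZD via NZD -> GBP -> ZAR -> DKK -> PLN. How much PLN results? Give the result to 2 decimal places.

6622.06

2500 NZD × 0.48856 = 1221.4 GBP
1221.4 GBP × 21.707 = 26512.9298 ZAR
26512.9298 ZAR × 0.38036 = 10084.457978728 DKK
10084.457978728 DKK × 0.65666 = 6622.06017631152848 PLN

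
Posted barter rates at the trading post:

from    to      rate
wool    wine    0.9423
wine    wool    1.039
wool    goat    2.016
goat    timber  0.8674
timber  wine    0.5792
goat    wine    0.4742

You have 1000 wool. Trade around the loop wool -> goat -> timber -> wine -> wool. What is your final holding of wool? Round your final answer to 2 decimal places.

1000 wool × 2.016 = 2016 goat
2016 goat × 0.8674 = 1748.6784 timber
1748.6784 timber × 0.5792 = 1012.83452928 wine
1012.83452928 wine × 1.039 = 1052.33507592192 wool

1052.34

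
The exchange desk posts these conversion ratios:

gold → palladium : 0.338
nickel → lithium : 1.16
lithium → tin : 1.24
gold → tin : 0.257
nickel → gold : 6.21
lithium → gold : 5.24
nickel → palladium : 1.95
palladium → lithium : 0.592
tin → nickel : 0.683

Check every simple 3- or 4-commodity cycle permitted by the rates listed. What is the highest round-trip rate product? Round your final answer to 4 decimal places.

gold→tin→nickel→gold: 0.257 × 0.683 × 6.21 = 1.09005
gold→tin→nickel→lithium→gold: 0.257 × 0.683 × 1.16 × 5.24 = 1.06695
gold→palladium→lithium→gold: 0.338 × 0.592 × 5.24 = 1.04850
tin→nickel→lithium→tin: 0.683 × 1.16 × 1.24 = 0.98243
tin→nickel→palladium→lithium→tin: 0.683 × 1.95 × 0.592 × 1.24 = 0.97768
Maximum is gold→tin→nickel→gold at 1.0900; arbitrage exists.

1.0900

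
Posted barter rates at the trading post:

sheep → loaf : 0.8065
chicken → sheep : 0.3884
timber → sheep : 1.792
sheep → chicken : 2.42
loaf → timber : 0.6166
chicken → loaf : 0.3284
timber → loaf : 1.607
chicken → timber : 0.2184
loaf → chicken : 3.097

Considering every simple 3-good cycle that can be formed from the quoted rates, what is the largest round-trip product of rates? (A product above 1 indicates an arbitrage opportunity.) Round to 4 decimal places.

1.0870

timber→loaf→chicken→timber: 1.607 × 3.097 × 0.2184 = 1.08695
loaf→chicken→sheep→loaf: 3.097 × 0.3884 × 0.8065 = 0.97012
timber→sheep→chicken→timber: 1.792 × 2.42 × 0.2184 = 0.94712
timber→sheep→loaf→timber: 1.792 × 0.8065 × 0.6166 = 0.89114
Maximum is timber→loaf→chicken→timber at 1.0870; arbitrage exists.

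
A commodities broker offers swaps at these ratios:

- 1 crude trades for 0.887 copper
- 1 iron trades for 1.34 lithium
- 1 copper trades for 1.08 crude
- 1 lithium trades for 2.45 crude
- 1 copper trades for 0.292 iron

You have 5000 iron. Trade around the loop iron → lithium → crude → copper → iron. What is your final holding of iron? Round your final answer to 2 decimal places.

5000 iron × 1.34 = 6700 lithium
6700 lithium × 2.45 = 16415 crude
16415 crude × 0.887 = 14560.105 copper
14560.105 copper × 0.292 = 4251.55066 iron

4251.55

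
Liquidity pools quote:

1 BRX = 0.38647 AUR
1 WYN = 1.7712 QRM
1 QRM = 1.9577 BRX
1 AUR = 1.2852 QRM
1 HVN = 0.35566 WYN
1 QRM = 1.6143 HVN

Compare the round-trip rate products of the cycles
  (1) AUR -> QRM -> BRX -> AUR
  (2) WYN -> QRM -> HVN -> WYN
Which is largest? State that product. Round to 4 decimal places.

1.0169

(1) 1.2852 × 1.9577 × 0.38647 = 0.97237
(2) 1.7712 × 1.6143 × 0.35566 = 1.01692
Highest is cycle (2) at 1.0169 (>1, arbitrage).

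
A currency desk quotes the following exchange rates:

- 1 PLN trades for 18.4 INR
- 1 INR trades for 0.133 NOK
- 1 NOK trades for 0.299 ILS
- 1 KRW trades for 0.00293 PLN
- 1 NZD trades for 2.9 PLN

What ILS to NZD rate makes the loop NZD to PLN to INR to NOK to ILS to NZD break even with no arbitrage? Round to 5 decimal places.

0.47126

Known legs of the cycle: 2.9 × 18.4 × 0.133 × 0.299 = 2.12196712
For no arbitrage the full-cycle product must be 1, so the missing rate is 1 / 2.12196712 ≈ 0.4712608.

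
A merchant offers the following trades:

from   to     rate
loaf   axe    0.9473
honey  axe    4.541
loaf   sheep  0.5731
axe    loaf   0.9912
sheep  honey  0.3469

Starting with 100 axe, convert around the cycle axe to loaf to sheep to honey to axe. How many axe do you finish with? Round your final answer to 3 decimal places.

100 axe × 0.9912 = 99.12 loaf
99.12 loaf × 0.5731 = 56.805672 sheep
56.805672 sheep × 0.3469 = 19.7058876168 honey
19.7058876168 honey × 4.541 = 89.4844356678888 axe

89.484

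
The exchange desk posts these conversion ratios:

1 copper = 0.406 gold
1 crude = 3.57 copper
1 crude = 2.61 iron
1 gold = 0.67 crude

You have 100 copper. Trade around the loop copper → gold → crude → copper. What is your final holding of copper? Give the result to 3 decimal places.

100 copper × 0.406 = 40.6 gold
40.6 gold × 0.67 = 27.202 crude
27.202 crude × 3.57 = 97.11114 copper

97.111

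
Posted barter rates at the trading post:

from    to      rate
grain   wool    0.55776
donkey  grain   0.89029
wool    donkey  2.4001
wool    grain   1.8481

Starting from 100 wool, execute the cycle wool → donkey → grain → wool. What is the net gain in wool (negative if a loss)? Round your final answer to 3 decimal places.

100 wool × 2.4001 = 240.01 donkey
240.01 donkey × 0.89029 = 213.6785029 grain
213.6785029 grain × 0.55776 = 119.181321777504 wool
Net change: 119.181321777504 − 100 = 19.181321777504 wool

19.181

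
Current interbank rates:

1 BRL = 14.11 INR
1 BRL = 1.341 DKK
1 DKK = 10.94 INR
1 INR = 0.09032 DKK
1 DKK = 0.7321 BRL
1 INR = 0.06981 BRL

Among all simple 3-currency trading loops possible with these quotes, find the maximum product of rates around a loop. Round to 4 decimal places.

1.0242

BRL→DKK→INR→BRL: 1.341 × 10.94 × 0.06981 = 1.02415
BRL→INR→DKK→BRL: 14.11 × 0.09032 × 0.7321 = 0.93300
Maximum is BRL→DKK→INR→BRL at 1.0242; arbitrage exists.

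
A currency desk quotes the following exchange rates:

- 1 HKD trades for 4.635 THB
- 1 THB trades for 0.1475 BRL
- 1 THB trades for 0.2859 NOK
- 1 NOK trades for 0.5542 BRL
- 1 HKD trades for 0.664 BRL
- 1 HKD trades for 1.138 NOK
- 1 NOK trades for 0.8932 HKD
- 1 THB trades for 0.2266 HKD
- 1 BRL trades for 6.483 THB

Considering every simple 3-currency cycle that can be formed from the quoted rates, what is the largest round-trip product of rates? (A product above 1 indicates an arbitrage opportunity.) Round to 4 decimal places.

1.1836

NOK→HKD→THB→NOK: 0.8932 × 4.635 × 0.2859 = 1.18362
NOK→BRL→THB→NOK: 0.5542 × 6.483 × 0.2859 = 1.02720
HKD→BRL→THB→HKD: 0.664 × 6.483 × 0.2266 = 0.97545
Maximum is NOK→HKD→THB→NOK at 1.1836; arbitrage exists.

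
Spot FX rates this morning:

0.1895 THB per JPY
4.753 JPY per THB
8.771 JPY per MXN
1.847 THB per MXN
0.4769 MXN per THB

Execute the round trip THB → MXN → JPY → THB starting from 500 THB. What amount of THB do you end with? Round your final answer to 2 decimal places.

500 THB × 0.4769 = 238.45 MXN
238.45 MXN × 8.771 = 2091.44495 JPY
2091.44495 JPY × 0.1895 = 396.328818025 THB

396.33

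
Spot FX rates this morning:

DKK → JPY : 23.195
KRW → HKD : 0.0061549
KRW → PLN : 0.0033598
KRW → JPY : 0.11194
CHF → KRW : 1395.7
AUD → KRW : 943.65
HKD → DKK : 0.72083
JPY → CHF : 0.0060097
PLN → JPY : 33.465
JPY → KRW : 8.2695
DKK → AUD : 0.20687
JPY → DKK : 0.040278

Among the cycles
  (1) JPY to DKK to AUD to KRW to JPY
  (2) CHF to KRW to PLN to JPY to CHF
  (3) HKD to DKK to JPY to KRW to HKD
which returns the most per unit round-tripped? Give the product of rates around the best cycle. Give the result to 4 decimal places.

(1) 0.040278 × 0.20687 × 943.65 × 0.11194 = 0.88016
(2) 1395.7 × 0.0033598 × 33.465 × 0.0060097 = 0.94308
(3) 0.72083 × 23.195 × 8.2695 × 0.0061549 = 0.85100
Highest is cycle (2) at 0.9431 (≤1, no arbitrage).

0.9431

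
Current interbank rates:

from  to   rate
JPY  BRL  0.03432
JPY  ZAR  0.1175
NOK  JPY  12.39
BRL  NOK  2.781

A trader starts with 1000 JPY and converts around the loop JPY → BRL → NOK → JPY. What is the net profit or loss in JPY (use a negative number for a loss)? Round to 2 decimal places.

1000 JPY × 0.03432 = 34.32 BRL
34.32 BRL × 2.781 = 95.44392 NOK
95.44392 NOK × 12.39 = 1182.5501688 JPY
Net change: 1182.5501688 − 1000 = 182.5501688 JPY

182.55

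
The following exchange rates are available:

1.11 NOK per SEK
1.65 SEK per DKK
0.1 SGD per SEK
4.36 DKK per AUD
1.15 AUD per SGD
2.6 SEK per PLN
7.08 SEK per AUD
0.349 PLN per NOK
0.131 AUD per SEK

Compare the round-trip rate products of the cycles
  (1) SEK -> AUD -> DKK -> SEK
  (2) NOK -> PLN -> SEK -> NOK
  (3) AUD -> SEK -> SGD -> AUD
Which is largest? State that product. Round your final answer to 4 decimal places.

(1) 0.131 × 4.36 × 1.65 = 0.94241
(2) 0.349 × 2.6 × 1.11 = 1.00721
(3) 7.08 × 0.1 × 1.15 = 0.81420
Highest is cycle (2) at 1.0072 (>1, arbitrage).

1.0072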